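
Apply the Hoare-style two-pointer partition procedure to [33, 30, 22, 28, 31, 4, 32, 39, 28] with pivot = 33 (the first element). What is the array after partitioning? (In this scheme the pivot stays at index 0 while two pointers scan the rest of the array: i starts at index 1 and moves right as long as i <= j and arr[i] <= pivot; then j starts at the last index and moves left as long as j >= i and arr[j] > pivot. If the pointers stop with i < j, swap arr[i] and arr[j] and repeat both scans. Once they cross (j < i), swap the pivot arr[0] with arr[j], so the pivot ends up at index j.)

Hoare-style two-pointer partition with pivot = 33:

Initial array: [33, 30, 22, 28, 31, 4, 32, 39, 28]

Pointers start at i = 1, j = 8.
i stops at index 7 (arr[7]=39 > 33), j stops at index 8 (arr[8]=28 <= 33): swap arr[7] and arr[8], array becomes [33, 30, 22, 28, 31, 4, 32, 28, 39]
i ends at 8, j ends at 7: the pointers have crossed (j < i), so scanning stops.

Swap pivot arr[0] with arr[7] to place pivot at position 7: [28, 30, 22, 28, 31, 4, 32, 33, 39]
Pivot position: 7

After partitioning with pivot 33, the array becomes [28, 30, 22, 28, 31, 4, 32, 33, 39]. The pivot is placed at index 7. All elements to the left of the pivot are <= 33, and all elements to the right are > 33.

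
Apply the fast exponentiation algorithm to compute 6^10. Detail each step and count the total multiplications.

Computing 6^10 by squaring (build up from 6^1; each line after the first costs one multiplication):

6^1 = 6
6^2 = (6^1)^2 = 6^2 = 36
6^4 = (6^2)^2 = 36^2 = 1296
6^5 = 6 * 6^4 = 6 * 1296 = 7776
6^10 = (6^5)^2 = 7776^2 = 60466176

Result: 60466176
Multiplications needed: 4 (4 lines after 6^1)

6^10 = 60466176. Using exponentiation by squaring, this requires 4 multiplications. The key idea: if the exponent is even, square the half-power; if odd, multiply by the base once.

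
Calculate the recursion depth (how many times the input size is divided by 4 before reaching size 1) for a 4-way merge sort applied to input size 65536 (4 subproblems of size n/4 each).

For divide and conquer with division factor 4:

Problem sizes at each level:
Level 0: 65536
Level 1: 16384
Level 2: 4096
Level 3: 1024
Level 4: 256
Level 5: 64
Level 6: 16
Level 7: 4
Level 8: 1

The root is level 0 and the size-1 base case is level 8 (the tree spans levels 0 through 8, i.e. 9 levels counting the root), so the depth is the number of divisions: log_4(65536) = 8

The recursion tree depth is log_4(65536) = 8. At each level, the problem size is divided by 4, so it takes 8 divisions to reduce to a base case of size 1. The algorithm makes 4 recursive calls at each level.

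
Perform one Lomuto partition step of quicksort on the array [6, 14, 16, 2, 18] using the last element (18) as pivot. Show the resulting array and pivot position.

Lomuto partition with pivot = 18:

Initial array: [6, 14, 16, 2, 18]

arr[0]=6 <= 18: swap with position 0, array becomes [6, 14, 16, 2, 18]
arr[1]=14 <= 18: swap with position 1, array becomes [6, 14, 16, 2, 18]
arr[2]=16 <= 18: swap with position 2, array becomes [6, 14, 16, 2, 18]
arr[3]=2 <= 18: swap with position 3, array becomes [6, 14, 16, 2, 18]

Place pivot at position 4: [6, 14, 16, 2, 18]
Pivot position: 4

After partitioning with pivot 18, the array becomes [6, 14, 16, 2, 18]. The pivot is placed at index 4. All elements to the left of the pivot are <= 18, and all elements to the right are > 18.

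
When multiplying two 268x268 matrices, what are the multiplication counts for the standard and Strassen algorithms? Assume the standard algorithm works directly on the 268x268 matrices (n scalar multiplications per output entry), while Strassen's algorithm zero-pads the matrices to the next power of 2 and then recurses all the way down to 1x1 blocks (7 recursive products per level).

Matrix multiplication for 268x268 matrices:

Strassen's algorithm requires power-of-2 dimensions. Pad 268x268 to 512x512 (next power of 2).

Standard algorithm: 268^3 = 19248832 multiplications
Strassen's algorithm: 7^(log2(512)) = 7^9 = 40353607 multiplications
Difference: 19248832 - 40353607 = -21104775 (Strassen uses MORE here due to padding overhead — for small or just-over-power-of-2 n, padding can outweigh the per-level savings)

Standard: 19248832 multiplications (268^3). Strassen: 40353607 multiplications (7^9, after padding to 512x512). Strassen reduces 8 recursive multiplications to 7 at each level.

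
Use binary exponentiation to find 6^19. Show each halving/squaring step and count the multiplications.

Computing 6^19 by squaring (build up from 6^1; each line after the first costs one multiplication):

6^1 = 6
6^2 = (6^1)^2 = 6^2 = 36
6^4 = (6^2)^2 = 36^2 = 1296
6^8 = (6^4)^2 = 1296^2 = 1679616
6^9 = 6 * 6^8 = 6 * 1679616 = 10077696
6^18 = (6^9)^2 = 10077696^2 = 101559956668416
6^19 = 6 * 6^18 = 6 * 101559956668416 = 609359740010496

Result: 609359740010496
Multiplications needed: 6 (6 lines after 6^1)

6^19 = 609359740010496. Using exponentiation by squaring, this requires 6 multiplications. The key idea: if the exponent is even, square the half-power; if odd, multiply by the base once.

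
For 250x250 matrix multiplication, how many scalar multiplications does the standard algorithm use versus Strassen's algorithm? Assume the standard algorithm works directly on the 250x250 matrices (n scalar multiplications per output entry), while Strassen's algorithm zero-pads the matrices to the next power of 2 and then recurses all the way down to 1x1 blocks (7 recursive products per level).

Matrix multiplication for 250x250 matrices:

Strassen's algorithm requires power-of-2 dimensions. Pad 250x250 to 256x256 (next power of 2).

Standard algorithm: 250^3 = 15625000 multiplications
Strassen's algorithm: 7^(log2(256)) = 7^8 = 5764801 multiplications
Savings: 15625000 - 5764801 = 9860199 multiplications

Standard: 15625000 multiplications (250^3). Strassen: 5764801 multiplications (7^8, after padding to 256x256). Strassen reduces 8 recursive multiplications to 7 at each level.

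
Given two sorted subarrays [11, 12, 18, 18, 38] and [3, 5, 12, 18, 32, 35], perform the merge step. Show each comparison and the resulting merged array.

Merging process:

Compare 11 vs 3: take 3 from right. Merged: [3]
Compare 11 vs 5: take 5 from right. Merged: [3, 5]
Compare 11 vs 12: take 11 from left. Merged: [3, 5, 11]
Compare 12 vs 12: take 12 from left. Merged: [3, 5, 11, 12]
Compare 18 vs 12: take 12 from right. Merged: [3, 5, 11, 12, 12]
Compare 18 vs 18: take 18 from left. Merged: [3, 5, 11, 12, 12, 18]
Compare 18 vs 18: take 18 from left. Merged: [3, 5, 11, 12, 12, 18, 18]
Compare 38 vs 18: take 18 from right. Merged: [3, 5, 11, 12, 12, 18, 18, 18]
Compare 38 vs 32: take 32 from right. Merged: [3, 5, 11, 12, 12, 18, 18, 18, 32]
Compare 38 vs 35: take 35 from right. Merged: [3, 5, 11, 12, 12, 18, 18, 18, 32, 35]
Append remaining from left: [38]. Merged: [3, 5, 11, 12, 12, 18, 18, 18, 32, 35, 38]

Final merged array: [3, 5, 11, 12, 12, 18, 18, 18, 32, 35, 38]
Total comparisons: 10

The merged array is [3, 5, 11, 12, 12, 18, 18, 18, 32, 35, 38], requiring 10 comparisons. The merge step runs in O(n) time where n is the total number of elements.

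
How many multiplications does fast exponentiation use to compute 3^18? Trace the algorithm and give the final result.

Computing 3^18 by squaring (build up from 3^1; each line after the first costs one multiplication):

3^1 = 3
3^2 = (3^1)^2 = 3^2 = 9
3^4 = (3^2)^2 = 9^2 = 81
3^8 = (3^4)^2 = 81^2 = 6561
3^9 = 3 * 3^8 = 3 * 6561 = 19683
3^18 = (3^9)^2 = 19683^2 = 387420489

Result: 387420489
Multiplications needed: 5 (5 lines after 3^1)

3^18 = 387420489. Using exponentiation by squaring, this requires 5 multiplications. The key idea: if the exponent is even, square the half-power; if odd, multiply by the base once.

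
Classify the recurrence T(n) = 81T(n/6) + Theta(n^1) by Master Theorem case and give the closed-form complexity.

Master Theorem for T(n) = 81T(n/6) + O(n^1):

a = 81, b = 6, c = 1
log_b(a) = log_6(81) = 2.4526

Case 1: c = 1 < log_6(81) = 2.4526
T(n) = O(n^(log_6 81))

For T(n) = 81T(n/6) + O(n^1): log_6(81) = 2.4526. This is Case 1 of the Master Theorem (c < log_b(a), work dominated by leaves), giving O(n^(log_6 81)).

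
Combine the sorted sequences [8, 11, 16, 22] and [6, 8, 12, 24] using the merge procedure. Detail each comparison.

Merging process:

Compare 8 vs 6: take 6 from right. Merged: [6]
Compare 8 vs 8: take 8 from left. Merged: [6, 8]
Compare 11 vs 8: take 8 from right. Merged: [6, 8, 8]
Compare 11 vs 12: take 11 from left. Merged: [6, 8, 8, 11]
Compare 16 vs 12: take 12 from right. Merged: [6, 8, 8, 11, 12]
Compare 16 vs 24: take 16 from left. Merged: [6, 8, 8, 11, 12, 16]
Compare 22 vs 24: take 22 from left. Merged: [6, 8, 8, 11, 12, 16, 22]
Append remaining from right: [24]. Merged: [6, 8, 8, 11, 12, 16, 22, 24]

Final merged array: [6, 8, 8, 11, 12, 16, 22, 24]
Total comparisons: 7

The merged array is [6, 8, 8, 11, 12, 16, 22, 24], requiring 7 comparisons. The merge step runs in O(n) time where n is the total number of elements.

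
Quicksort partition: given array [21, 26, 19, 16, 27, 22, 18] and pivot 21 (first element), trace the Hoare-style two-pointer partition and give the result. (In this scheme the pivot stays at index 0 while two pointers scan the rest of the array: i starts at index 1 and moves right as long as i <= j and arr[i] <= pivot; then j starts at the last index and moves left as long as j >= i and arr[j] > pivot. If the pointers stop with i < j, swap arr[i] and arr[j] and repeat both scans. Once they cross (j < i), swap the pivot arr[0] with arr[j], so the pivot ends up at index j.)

Hoare-style two-pointer partition with pivot = 21:

Initial array: [21, 26, 19, 16, 27, 22, 18]

Pointers start at i = 1, j = 6.
i stops at index 1 (arr[1]=26 > 21), j stops at index 6 (arr[6]=18 <= 21): swap arr[1] and arr[6], array becomes [21, 18, 19, 16, 27, 22, 26]
i ends at 4, j ends at 3: the pointers have crossed (j < i), so scanning stops.

Swap pivot arr[0] with arr[3] to place pivot at position 3: [16, 18, 19, 21, 27, 22, 26]
Pivot position: 3

After partitioning with pivot 21, the array becomes [16, 18, 19, 21, 27, 22, 26]. The pivot is placed at index 3. All elements to the left of the pivot are <= 21, and all elements to the right are > 21.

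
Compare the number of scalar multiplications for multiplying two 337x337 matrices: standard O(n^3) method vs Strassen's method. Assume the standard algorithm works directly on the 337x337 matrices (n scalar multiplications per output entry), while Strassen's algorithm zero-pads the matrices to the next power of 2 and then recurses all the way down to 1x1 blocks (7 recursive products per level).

Matrix multiplication for 337x337 matrices:

Strassen's algorithm requires power-of-2 dimensions. Pad 337x337 to 512x512 (next power of 2).

Standard algorithm: 337^3 = 38272753 multiplications
Strassen's algorithm: 7^(log2(512)) = 7^9 = 40353607 multiplications
Difference: 38272753 - 40353607 = -2080854 (Strassen uses MORE here due to padding overhead — for small or just-over-power-of-2 n, padding can outweigh the per-level savings)

Standard: 38272753 multiplications (337^3). Strassen: 40353607 multiplications (7^9, after padding to 512x512). Strassen reduces 8 recursive multiplications to 7 at each level.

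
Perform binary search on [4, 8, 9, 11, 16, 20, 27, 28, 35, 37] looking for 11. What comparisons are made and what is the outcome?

Binary search for 11 in [4, 8, 9, 11, 16, 20, 27, 28, 35, 37]:

lo=0, hi=9, mid=4, arr[mid]=16 -> 16 > 11, search left half
lo=0, hi=3, mid=1, arr[mid]=8 -> 8 < 11, search right half
lo=2, hi=3, mid=2, arr[mid]=9 -> 9 < 11, search right half
lo=3, hi=3, mid=3, arr[mid]=11 -> Found target at index 3!

Binary search finds 11 at index 3 after 4 comparisons. The search repeatedly halves the search space by comparing with the middle element.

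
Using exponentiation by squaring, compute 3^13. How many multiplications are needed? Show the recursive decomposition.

Computing 3^13 by squaring (build up from 3^1; each line after the first costs one multiplication):

3^1 = 3
3^2 = (3^1)^2 = 3^2 = 9
3^3 = 3 * 3^2 = 3 * 9 = 27
3^6 = (3^3)^2 = 27^2 = 729
3^12 = (3^6)^2 = 729^2 = 531441
3^13 = 3 * 3^12 = 3 * 531441 = 1594323

Result: 1594323
Multiplications needed: 5 (5 lines after 3^1)

3^13 = 1594323. Using exponentiation by squaring, this requires 5 multiplications. The key idea: if the exponent is even, square the half-power; if odd, multiply by the base once.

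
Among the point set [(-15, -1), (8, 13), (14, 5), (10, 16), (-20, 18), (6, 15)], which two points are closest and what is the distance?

Computing all pairwise distances among 6 points:

d((-15, -1), (8, 13)) = 26.9258
d((-15, -1), (14, 5)) = 29.6142
d((-15, -1), (10, 16)) = 30.2324
d((-15, -1), (-20, 18)) = 19.6469
d((-15, -1), (6, 15)) = 26.4008
d((8, 13), (14, 5)) = 10.0
d((8, 13), (10, 16)) = 3.6056
d((8, 13), (-20, 18)) = 28.4429
d((8, 13), (6, 15)) = 2.8284 <-- minimum
d((14, 5), (10, 16)) = 11.7047
d((14, 5), (-20, 18)) = 36.4005
d((14, 5), (6, 15)) = 12.8062
d((10, 16), (-20, 18)) = 30.0666
d((10, 16), (6, 15)) = 4.1231
d((-20, 18), (6, 15)) = 26.1725

Closest pair: (8, 13) and (6, 15) with distance 2.8284

The closest pair is (8, 13) and (6, 15) with Euclidean distance 2.8284. For 6 points, brute-force pairwise comparison is shown above. For large n, the divide-and-conquer algorithm (sort by x, recurse on halves, check the dividing strip) achieves O(n log n).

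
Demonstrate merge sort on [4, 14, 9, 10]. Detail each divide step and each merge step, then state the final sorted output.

Merge sort trace:

Split: [4, 14, 9, 10] -> [4, 14] and [9, 10]
  Split: [4, 14] -> [4] and [14]
  Merge: [4] + [14] -> [4, 14]
  Split: [9, 10] -> [9] and [10]
  Merge: [9] + [10] -> [9, 10]
Merge: [4, 14] + [9, 10] -> [4, 9, 10, 14]

Final sorted array: [4, 9, 10, 14]

The merge sort proceeds by recursively splitting the array and merging sorted halves.
After all merges, the sorted array is [4, 9, 10, 14].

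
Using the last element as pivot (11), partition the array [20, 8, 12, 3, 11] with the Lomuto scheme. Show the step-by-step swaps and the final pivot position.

Lomuto partition with pivot = 11:

Initial array: [20, 8, 12, 3, 11]

arr[0]=20 > 11: no swap
arr[1]=8 <= 11: swap with position 0, array becomes [8, 20, 12, 3, 11]
arr[2]=12 > 11: no swap
arr[3]=3 <= 11: swap with position 1, array becomes [8, 3, 12, 20, 11]

Place pivot at position 2: [8, 3, 11, 20, 12]
Pivot position: 2

After partitioning with pivot 11, the array becomes [8, 3, 11, 20, 12]. The pivot is placed at index 2. All elements to the left of the pivot are <= 11, and all elements to the right are > 11.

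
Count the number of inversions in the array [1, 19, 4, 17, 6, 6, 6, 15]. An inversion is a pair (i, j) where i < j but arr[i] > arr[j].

Finding inversions in [1, 19, 4, 17, 6, 6, 6, 15]:

(1, 2): arr[1]=19 > arr[2]=4
(1, 3): arr[1]=19 > arr[3]=17
(1, 4): arr[1]=19 > arr[4]=6
(1, 5): arr[1]=19 > arr[5]=6
(1, 6): arr[1]=19 > arr[6]=6
(1, 7): arr[1]=19 > arr[7]=15
(3, 4): arr[3]=17 > arr[4]=6
(3, 5): arr[3]=17 > arr[5]=6
(3, 6): arr[3]=17 > arr[6]=6
(3, 7): arr[3]=17 > arr[7]=15

Total inversions: 10

The array has 10 inversion(s): (1,2), (1,3), (1,4), (1,5), (1,6), (1,7), (3,4), (3,5), (3,6), (3,7). Each pair (i,j) satisfies i < j and arr[i] > arr[j].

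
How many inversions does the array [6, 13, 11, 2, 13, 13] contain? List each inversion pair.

Finding inversions in [6, 13, 11, 2, 13, 13]:

(0, 3): arr[0]=6 > arr[3]=2
(1, 2): arr[1]=13 > arr[2]=11
(1, 3): arr[1]=13 > arr[3]=2
(2, 3): arr[2]=11 > arr[3]=2

Total inversions: 4

The array has 4 inversion(s): (0,3), (1,2), (1,3), (2,3). Each pair (i,j) satisfies i < j and arr[i] > arr[j].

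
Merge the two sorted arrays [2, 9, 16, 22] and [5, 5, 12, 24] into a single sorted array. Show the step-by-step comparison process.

Merging process:

Compare 2 vs 5: take 2 from left. Merged: [2]
Compare 9 vs 5: take 5 from right. Merged: [2, 5]
Compare 9 vs 5: take 5 from right. Merged: [2, 5, 5]
Compare 9 vs 12: take 9 from left. Merged: [2, 5, 5, 9]
Compare 16 vs 12: take 12 from right. Merged: [2, 5, 5, 9, 12]
Compare 16 vs 24: take 16 from left. Merged: [2, 5, 5, 9, 12, 16]
Compare 22 vs 24: take 22 from left. Merged: [2, 5, 5, 9, 12, 16, 22]
Append remaining from right: [24]. Merged: [2, 5, 5, 9, 12, 16, 22, 24]

Final merged array: [2, 5, 5, 9, 12, 16, 22, 24]
Total comparisons: 7

The merged array is [2, 5, 5, 9, 12, 16, 22, 24], requiring 7 comparisons. The merge step runs in O(n) time where n is the total number of elements.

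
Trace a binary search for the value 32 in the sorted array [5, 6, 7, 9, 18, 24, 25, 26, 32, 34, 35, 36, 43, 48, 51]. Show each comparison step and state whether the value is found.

Binary search for 32 in [5, 6, 7, 9, 18, 24, 25, 26, 32, 34, 35, 36, 43, 48, 51]:

lo=0, hi=14, mid=7, arr[mid]=26 -> 26 < 32, search right half
lo=8, hi=14, mid=11, arr[mid]=36 -> 36 > 32, search left half
lo=8, hi=10, mid=9, arr[mid]=34 -> 34 > 32, search left half
lo=8, hi=8, mid=8, arr[mid]=32 -> Found target at index 8!

Binary search finds 32 at index 8 after 4 comparisons. The search repeatedly halves the search space by comparing with the middle element.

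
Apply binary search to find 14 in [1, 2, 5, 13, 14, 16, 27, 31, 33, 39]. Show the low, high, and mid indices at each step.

Binary search for 14 in [1, 2, 5, 13, 14, 16, 27, 31, 33, 39]:

lo=0, hi=9, mid=4, arr[mid]=14 -> Found target at index 4!

Binary search finds 14 at index 4 after 1 comparisons. The search repeatedly halves the search space by comparing with the middle element.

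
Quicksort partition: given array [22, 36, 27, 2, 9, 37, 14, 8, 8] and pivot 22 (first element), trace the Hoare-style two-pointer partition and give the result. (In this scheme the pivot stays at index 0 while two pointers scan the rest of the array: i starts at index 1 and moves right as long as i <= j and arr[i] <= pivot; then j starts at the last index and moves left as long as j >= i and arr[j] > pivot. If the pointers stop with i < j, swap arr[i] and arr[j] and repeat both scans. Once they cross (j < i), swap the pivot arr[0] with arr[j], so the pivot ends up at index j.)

Hoare-style two-pointer partition with pivot = 22:

Initial array: [22, 36, 27, 2, 9, 37, 14, 8, 8]

Pointers start at i = 1, j = 8.
i stops at index 1 (arr[1]=36 > 22), j stops at index 8 (arr[8]=8 <= 22): swap arr[1] and arr[8], array becomes [22, 8, 27, 2, 9, 37, 14, 8, 36]
i stops at index 2 (arr[2]=27 > 22), j stops at index 7 (arr[7]=8 <= 22): swap arr[2] and arr[7], array becomes [22, 8, 8, 2, 9, 37, 14, 27, 36]
i stops at index 5 (arr[5]=37 > 22), j stops at index 6 (arr[6]=14 <= 22): swap arr[5] and arr[6], array becomes [22, 8, 8, 2, 9, 14, 37, 27, 36]
i ends at 6, j ends at 5: the pointers have crossed (j < i), so scanning stops.

Swap pivot arr[0] with arr[5] to place pivot at position 5: [14, 8, 8, 2, 9, 22, 37, 27, 36]
Pivot position: 5

After partitioning with pivot 22, the array becomes [14, 8, 8, 2, 9, 22, 37, 27, 36]. The pivot is placed at index 5. All elements to the left of the pivot are <= 22, and all elements to the right are > 22.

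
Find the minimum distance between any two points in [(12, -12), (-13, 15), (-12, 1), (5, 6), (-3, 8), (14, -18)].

Computing all pairwise distances among 6 points:

d((12, -12), (-13, 15)) = 36.7967
d((12, -12), (-12, 1)) = 27.2947
d((12, -12), (5, 6)) = 19.3132
d((12, -12), (-3, 8)) = 25.0
d((12, -12), (14, -18)) = 6.3246 <-- minimum
d((-13, 15), (-12, 1)) = 14.0357
d((-13, 15), (5, 6)) = 20.1246
d((-13, 15), (-3, 8)) = 12.2066
d((-13, 15), (14, -18)) = 42.638
d((-12, 1), (5, 6)) = 17.72
d((-12, 1), (-3, 8)) = 11.4018
d((-12, 1), (14, -18)) = 32.2025
d((5, 6), (-3, 8)) = 8.2462
d((5, 6), (14, -18)) = 25.632
d((-3, 8), (14, -18)) = 31.0644

Closest pair: (12, -12) and (14, -18) with distance 6.3246

The closest pair is (12, -12) and (14, -18) with Euclidean distance 6.3246. For 6 points, brute-force pairwise comparison is shown above. For large n, the divide-and-conquer algorithm (sort by x, recurse on halves, check the dividing strip) achieves O(n log n).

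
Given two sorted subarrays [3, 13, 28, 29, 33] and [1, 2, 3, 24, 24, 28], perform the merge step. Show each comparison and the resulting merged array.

Merging process:

Compare 3 vs 1: take 1 from right. Merged: [1]
Compare 3 vs 2: take 2 from right. Merged: [1, 2]
Compare 3 vs 3: take 3 from left. Merged: [1, 2, 3]
Compare 13 vs 3: take 3 from right. Merged: [1, 2, 3, 3]
Compare 13 vs 24: take 13 from left. Merged: [1, 2, 3, 3, 13]
Compare 28 vs 24: take 24 from right. Merged: [1, 2, 3, 3, 13, 24]
Compare 28 vs 24: take 24 from right. Merged: [1, 2, 3, 3, 13, 24, 24]
Compare 28 vs 28: take 28 from left. Merged: [1, 2, 3, 3, 13, 24, 24, 28]
Compare 29 vs 28: take 28 from right. Merged: [1, 2, 3, 3, 13, 24, 24, 28, 28]
Append remaining from left: [29, 33]. Merged: [1, 2, 3, 3, 13, 24, 24, 28, 28, 29, 33]

Final merged array: [1, 2, 3, 3, 13, 24, 24, 28, 28, 29, 33]
Total comparisons: 9

The merged array is [1, 2, 3, 3, 13, 24, 24, 28, 28, 29, 33], requiring 9 comparisons. The merge step runs in O(n) time where n is the total number of elements.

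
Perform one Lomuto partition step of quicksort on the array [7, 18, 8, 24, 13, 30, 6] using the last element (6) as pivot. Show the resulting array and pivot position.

Lomuto partition with pivot = 6:

Initial array: [7, 18, 8, 24, 13, 30, 6]

arr[0]=7 > 6: no swap
arr[1]=18 > 6: no swap
arr[2]=8 > 6: no swap
arr[3]=24 > 6: no swap
arr[4]=13 > 6: no swap
arr[5]=30 > 6: no swap

Place pivot at position 0: [6, 18, 8, 24, 13, 30, 7]
Pivot position: 0

After partitioning with pivot 6, the array becomes [6, 18, 8, 24, 13, 30, 7]. The pivot is placed at index 0. All elements to the left of the pivot are <= 6, and all elements to the right are > 6.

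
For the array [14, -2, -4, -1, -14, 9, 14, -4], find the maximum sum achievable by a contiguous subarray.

Using Kadane's algorithm on [14, -2, -4, -1, -14, 9, 14, -4]:

Scanning through the array:
Position 1 (value -2): max_ending_here = 12, max_so_far = 14
Position 2 (value -4): max_ending_here = 8, max_so_far = 14
Position 3 (value -1): max_ending_here = 7, max_so_far = 14
Position 4 (value -14): max_ending_here = -7, max_so_far = 14
Position 5 (value 9): max_ending_here = 9, max_so_far = 14
Position 6 (value 14): max_ending_here = 23, max_so_far = 23
Position 7 (value -4): max_ending_here = 19, max_so_far = 23

Maximum subarray: [9, 14]
Maximum sum: 23

The maximum subarray is [9, 14] with sum 23. This subarray runs from index 5 to index 6.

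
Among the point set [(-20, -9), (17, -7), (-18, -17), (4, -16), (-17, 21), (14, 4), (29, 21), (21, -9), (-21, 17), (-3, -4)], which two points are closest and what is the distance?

Computing all pairwise distances among 10 points:

d((-20, -9), (17, -7)) = 37.054
d((-20, -9), (-18, -17)) = 8.2462
d((-20, -9), (4, -16)) = 25.0
d((-20, -9), (-17, 21)) = 30.1496
d((-20, -9), (14, 4)) = 36.4005
d((-20, -9), (29, 21)) = 57.4543
d((-20, -9), (21, -9)) = 41.0
d((-20, -9), (-21, 17)) = 26.0192
d((-20, -9), (-3, -4)) = 17.72
d((17, -7), (-18, -17)) = 36.4005
d((17, -7), (4, -16)) = 15.8114
d((17, -7), (-17, 21)) = 44.0454
d((17, -7), (14, 4)) = 11.4018
d((17, -7), (29, 21)) = 30.4631
d((17, -7), (21, -9)) = 4.4721 <-- minimum
d((17, -7), (-21, 17)) = 44.9444
d((17, -7), (-3, -4)) = 20.2237
d((-18, -17), (4, -16)) = 22.0227
d((-18, -17), (-17, 21)) = 38.0132
d((-18, -17), (14, 4)) = 38.2753
d((-18, -17), (29, 21)) = 60.4401
d((-18, -17), (21, -9)) = 39.8121
d((-18, -17), (-21, 17)) = 34.1321
d((-18, -17), (-3, -4)) = 19.8494
d((4, -16), (-17, 21)) = 42.5441
d((4, -16), (14, 4)) = 22.3607
d((4, -16), (29, 21)) = 44.6542
d((4, -16), (21, -9)) = 18.3848
d((4, -16), (-21, 17)) = 41.4005
d((4, -16), (-3, -4)) = 13.8924
d((-17, 21), (14, 4)) = 35.3553
d((-17, 21), (29, 21)) = 46.0
d((-17, 21), (21, -9)) = 48.4149
d((-17, 21), (-21, 17)) = 5.6569
d((-17, 21), (-3, -4)) = 28.6531
d((14, 4), (29, 21)) = 22.6716
d((14, 4), (21, -9)) = 14.7648
d((14, 4), (-21, 17)) = 37.3363
d((14, 4), (-3, -4)) = 18.7883
d((29, 21), (21, -9)) = 31.0483
d((29, 21), (-21, 17)) = 50.1597
d((29, 21), (-3, -4)) = 40.6079
d((21, -9), (-21, 17)) = 49.3964
d((21, -9), (-3, -4)) = 24.5153
d((-21, 17), (-3, -4)) = 27.6586

Closest pair: (17, -7) and (21, -9) with distance 4.4721

The closest pair is (17, -7) and (21, -9) with Euclidean distance 4.4721. For 10 points, brute-force pairwise comparison is shown above. For large n, the divide-and-conquer algorithm (sort by x, recurse on halves, check the dividing strip) achieves O(n log n).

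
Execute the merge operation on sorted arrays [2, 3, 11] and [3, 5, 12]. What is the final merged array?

Merging process:

Compare 2 vs 3: take 2 from left. Merged: [2]
Compare 3 vs 3: take 3 from left. Merged: [2, 3]
Compare 11 vs 3: take 3 from right. Merged: [2, 3, 3]
Compare 11 vs 5: take 5 from right. Merged: [2, 3, 3, 5]
Compare 11 vs 12: take 11 from left. Merged: [2, 3, 3, 5, 11]
Append remaining from right: [12]. Merged: [2, 3, 3, 5, 11, 12]

Final merged array: [2, 3, 3, 5, 11, 12]
Total comparisons: 5

The merged array is [2, 3, 3, 5, 11, 12], requiring 5 comparisons. The merge step runs in O(n) time where n is the total number of elements.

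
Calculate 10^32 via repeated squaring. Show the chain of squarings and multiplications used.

Computing 10^32 by squaring (build up from 10^1; each line after the first costs one multiplication):

10^1 = 10
10^2 = (10^1)^2 = 10^2 = 100
10^4 = (10^2)^2 = 100^2 = 10000
10^8 = (10^4)^2 = 10000^2 = 100000000
10^16 = (10^8)^2 = 100000000^2 = 10000000000000000
10^32 = (10^16)^2 = 10000000000000000^2 = 100000000000000000000000000000000

Result: 100000000000000000000000000000000
Multiplications needed: 5 (5 lines after 10^1)

10^32 = 100000000000000000000000000000000. Using exponentiation by squaring, this requires 5 multiplications. The key idea: if the exponent is even, square the half-power; if odd, multiply by the base once.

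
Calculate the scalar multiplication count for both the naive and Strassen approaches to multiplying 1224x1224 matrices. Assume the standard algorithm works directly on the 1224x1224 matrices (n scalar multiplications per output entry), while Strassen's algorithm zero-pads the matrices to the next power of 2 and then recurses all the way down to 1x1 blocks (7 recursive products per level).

Matrix multiplication for 1224x1224 matrices:

Strassen's algorithm requires power-of-2 dimensions. Pad 1224x1224 to 2048x2048 (next power of 2).

Standard algorithm: 1224^3 = 1833767424 multiplications
Strassen's algorithm: 7^(log2(2048)) = 7^11 = 1977326743 multiplications
Difference: 1833767424 - 1977326743 = -143559319 (Strassen uses MORE here due to padding overhead — for small or just-over-power-of-2 n, padding can outweigh the per-level savings)

Standard: 1833767424 multiplications (1224^3). Strassen: 1977326743 multiplications (7^11, after padding to 2048x2048). Strassen reduces 8 recursive multiplications to 7 at each level.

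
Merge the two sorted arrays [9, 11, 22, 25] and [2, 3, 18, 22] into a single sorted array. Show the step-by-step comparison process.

Merging process:

Compare 9 vs 2: take 2 from right. Merged: [2]
Compare 9 vs 3: take 3 from right. Merged: [2, 3]
Compare 9 vs 18: take 9 from left. Merged: [2, 3, 9]
Compare 11 vs 18: take 11 from left. Merged: [2, 3, 9, 11]
Compare 22 vs 18: take 18 from right. Merged: [2, 3, 9, 11, 18]
Compare 22 vs 22: take 22 from left. Merged: [2, 3, 9, 11, 18, 22]
Compare 25 vs 22: take 22 from right. Merged: [2, 3, 9, 11, 18, 22, 22]
Append remaining from left: [25]. Merged: [2, 3, 9, 11, 18, 22, 22, 25]

Final merged array: [2, 3, 9, 11, 18, 22, 22, 25]
Total comparisons: 7

The merged array is [2, 3, 9, 11, 18, 22, 22, 25], requiring 7 comparisons. The merge step runs in O(n) time where n is the total number of elements.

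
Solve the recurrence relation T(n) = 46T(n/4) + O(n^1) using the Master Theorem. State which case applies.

Master Theorem for T(n) = 46T(n/4) + O(n^1):

a = 46, b = 4, c = 1
log_b(a) = log_4(46) = 2.7618

Case 1: c = 1 < log_4(46) = 2.7618
T(n) = O(n^(log_4 46))

For T(n) = 46T(n/4) + O(n^1): log_4(46) = 2.7618. This is Case 1 of the Master Theorem (c < log_b(a), work dominated by leaves), giving O(n^(log_4 46)).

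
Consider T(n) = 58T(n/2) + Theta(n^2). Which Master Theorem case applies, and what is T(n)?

Master Theorem for T(n) = 58T(n/2) + O(n^2):

a = 58, b = 2, c = 2
log_b(a) = log_2(58) = 5.8580

Case 1: c = 2 < log_2(58) = 5.8580
T(n) = O(n^(log_2 58))

For T(n) = 58T(n/2) + O(n^2): log_2(58) = 5.8580. This is Case 1 of the Master Theorem (c < log_b(a), work dominated by leaves), giving O(n^(log_2 58)).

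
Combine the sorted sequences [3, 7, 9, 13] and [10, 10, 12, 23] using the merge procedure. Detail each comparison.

Merging process:

Compare 3 vs 10: take 3 from left. Merged: [3]
Compare 7 vs 10: take 7 from left. Merged: [3, 7]
Compare 9 vs 10: take 9 from left. Merged: [3, 7, 9]
Compare 13 vs 10: take 10 from right. Merged: [3, 7, 9, 10]
Compare 13 vs 10: take 10 from right. Merged: [3, 7, 9, 10, 10]
Compare 13 vs 12: take 12 from right. Merged: [3, 7, 9, 10, 10, 12]
Compare 13 vs 23: take 13 from left. Merged: [3, 7, 9, 10, 10, 12, 13]
Append remaining from right: [23]. Merged: [3, 7, 9, 10, 10, 12, 13, 23]

Final merged array: [3, 7, 9, 10, 10, 12, 13, 23]
Total comparisons: 7

The merged array is [3, 7, 9, 10, 10, 12, 13, 23], requiring 7 comparisons. The merge step runs in O(n) time where n is the total number of elements.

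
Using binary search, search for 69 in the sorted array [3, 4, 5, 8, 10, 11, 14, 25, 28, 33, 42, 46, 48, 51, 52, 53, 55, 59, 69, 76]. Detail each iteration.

Binary search for 69 in [3, 4, 5, 8, 10, 11, 14, 25, 28, 33, 42, 46, 48, 51, 52, 53, 55, 59, 69, 76]:

lo=0, hi=19, mid=9, arr[mid]=33 -> 33 < 69, search right half
lo=10, hi=19, mid=14, arr[mid]=52 -> 52 < 69, search right half
lo=15, hi=19, mid=17, arr[mid]=59 -> 59 < 69, search right half
lo=18, hi=19, mid=18, arr[mid]=69 -> Found target at index 18!

Binary search finds 69 at index 18 after 4 comparisons. The search repeatedly halves the search space by comparing with the middle element.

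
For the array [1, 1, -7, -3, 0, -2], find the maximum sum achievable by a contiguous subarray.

Using Kadane's algorithm on [1, 1, -7, -3, 0, -2]:

Scanning through the array:
Position 1 (value 1): max_ending_here = 2, max_so_far = 2
Position 2 (value -7): max_ending_here = -5, max_so_far = 2
Position 3 (value -3): max_ending_here = -3, max_so_far = 2
Position 4 (value 0): max_ending_here = 0, max_so_far = 2
Position 5 (value -2): max_ending_here = -2, max_so_far = 2

Maximum subarray: [1, 1]
Maximum sum: 2

The maximum subarray is [1, 1] with sum 2. This subarray runs from index 0 to index 1.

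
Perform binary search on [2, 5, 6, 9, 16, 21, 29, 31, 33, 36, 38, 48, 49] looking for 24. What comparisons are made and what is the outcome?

Binary search for 24 in [2, 5, 6, 9, 16, 21, 29, 31, 33, 36, 38, 48, 49]:

lo=0, hi=12, mid=6, arr[mid]=29 -> 29 > 24, search left half
lo=0, hi=5, mid=2, arr[mid]=6 -> 6 < 24, search right half
lo=3, hi=5, mid=4, arr[mid]=16 -> 16 < 24, search right half
lo=5, hi=5, mid=5, arr[mid]=21 -> 21 < 24, search right half
lo=6 > hi=5, target 24 not found

Binary search determines that 24 is not in the array after 4 comparisons. The search space was exhausted without finding the target.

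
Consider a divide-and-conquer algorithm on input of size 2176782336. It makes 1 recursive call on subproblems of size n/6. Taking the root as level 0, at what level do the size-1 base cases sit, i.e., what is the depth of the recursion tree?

For divide and conquer with division factor 6:

Problem sizes at each level:
Level 0: 2176782336
Level 1: 362797056
Level 2: 60466176
Level 3: 10077696
Level 4: 1679616
Level 5: 279936
Level 6: 46656
Level 7: 7776
Level 8: 1296
Level 9: 216
Level 10: 36
Level 11: 6
Level 12: 1

The root is level 0 and the size-1 base case is level 12 (the tree spans levels 0 through 12, i.e. 13 levels counting the root), so the depth is the number of divisions: log_6(2176782336) = 12

The recursion tree depth is log_6(2176782336) = 12. At each level, the problem size is divided by 6, so it takes 12 divisions to reduce to a base case of size 1. The algorithm makes 1 recursive call at each level.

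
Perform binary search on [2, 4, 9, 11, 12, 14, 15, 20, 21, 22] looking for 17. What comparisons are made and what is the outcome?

Binary search for 17 in [2, 4, 9, 11, 12, 14, 15, 20, 21, 22]:

lo=0, hi=9, mid=4, arr[mid]=12 -> 12 < 17, search right half
lo=5, hi=9, mid=7, arr[mid]=20 -> 20 > 17, search left half
lo=5, hi=6, mid=5, arr[mid]=14 -> 14 < 17, search right half
lo=6, hi=6, mid=6, arr[mid]=15 -> 15 < 17, search right half
lo=7 > hi=6, target 17 not found

Binary search determines that 17 is not in the array after 4 comparisons. The search space was exhausted without finding the target.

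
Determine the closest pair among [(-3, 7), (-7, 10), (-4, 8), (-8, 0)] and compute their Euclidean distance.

Computing all pairwise distances among 4 points:

d((-3, 7), (-7, 10)) = 5.0
d((-3, 7), (-4, 8)) = 1.4142 <-- minimum
d((-3, 7), (-8, 0)) = 8.6023
d((-7, 10), (-4, 8)) = 3.6056
d((-7, 10), (-8, 0)) = 10.0499
d((-4, 8), (-8, 0)) = 8.9443

Closest pair: (-3, 7) and (-4, 8) with distance 1.4142

The closest pair is (-3, 7) and (-4, 8) with Euclidean distance 1.4142. For 4 points, brute-force pairwise comparison is shown above. For large n, the divide-and-conquer algorithm (sort by x, recurse on halves, check the dividing strip) achieves O(n log n).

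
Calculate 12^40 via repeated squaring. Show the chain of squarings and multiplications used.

Computing 12^40 by squaring (build up from 12^1; each line after the first costs one multiplication):

12^1 = 12
12^2 = (12^1)^2 = 12^2 = 144
12^4 = (12^2)^2 = 144^2 = 20736
12^5 = 12 * 12^4 = 12 * 20736 = 248832
12^10 = (12^5)^2 = 248832^2 = 61917364224
12^20 = (12^10)^2 = 61917364224^2 = 3833759992447475122176
12^40 = (12^20)^2 = 3833759992447475122176^2 = 14697715679690864505827555550150426126974976

Result: 14697715679690864505827555550150426126974976
Multiplications needed: 6 (6 lines after 12^1)

12^40 = 14697715679690864505827555550150426126974976. Using exponentiation by squaring, this requires 6 multiplications. The key idea: if the exponent is even, square the half-power; if odd, multiply by the base once.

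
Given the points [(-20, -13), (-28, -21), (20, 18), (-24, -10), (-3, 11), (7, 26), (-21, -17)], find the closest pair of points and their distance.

Computing all pairwise distances among 7 points:

d((-20, -13), (-28, -21)) = 11.3137
d((-20, -13), (20, 18)) = 50.6063
d((-20, -13), (-24, -10)) = 5.0
d((-20, -13), (-3, 11)) = 29.4109
d((-20, -13), (7, 26)) = 47.4342
d((-20, -13), (-21, -17)) = 4.1231 <-- minimum
d((-28, -21), (20, 18)) = 61.8466
d((-28, -21), (-24, -10)) = 11.7047
d((-28, -21), (-3, 11)) = 40.6079
d((-28, -21), (7, 26)) = 58.6003
d((-28, -21), (-21, -17)) = 8.0623
d((20, 18), (-24, -10)) = 52.1536
d((20, 18), (-3, 11)) = 24.0416
d((20, 18), (7, 26)) = 15.2643
d((20, 18), (-21, -17)) = 53.9073
d((-24, -10), (-3, 11)) = 29.6985
d((-24, -10), (7, 26)) = 47.5079
d((-24, -10), (-21, -17)) = 7.6158
d((-3, 11), (7, 26)) = 18.0278
d((-3, 11), (-21, -17)) = 33.2866
d((7, 26), (-21, -17)) = 51.3128

Closest pair: (-20, -13) and (-21, -17) with distance 4.1231

The closest pair is (-20, -13) and (-21, -17) with Euclidean distance 4.1231. For 7 points, brute-force pairwise comparison is shown above. For large n, the divide-and-conquer algorithm (sort by x, recurse on halves, check the dividing strip) achieves O(n log n).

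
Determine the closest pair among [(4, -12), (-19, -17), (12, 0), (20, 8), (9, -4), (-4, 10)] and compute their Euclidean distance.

Computing all pairwise distances among 6 points:

d((4, -12), (-19, -17)) = 23.5372
d((4, -12), (12, 0)) = 14.4222
d((4, -12), (20, 8)) = 25.6125
d((4, -12), (9, -4)) = 9.434
d((4, -12), (-4, 10)) = 23.4094
d((-19, -17), (12, 0)) = 35.3553
d((-19, -17), (20, 8)) = 46.3249
d((-19, -17), (9, -4)) = 30.8707
d((-19, -17), (-4, 10)) = 30.8869
d((12, 0), (20, 8)) = 11.3137
d((12, 0), (9, -4)) = 5.0 <-- minimum
d((12, 0), (-4, 10)) = 18.868
d((20, 8), (9, -4)) = 16.2788
d((20, 8), (-4, 10)) = 24.0832
d((9, -4), (-4, 10)) = 19.105

Closest pair: (12, 0) and (9, -4) with distance 5.0

The closest pair is (12, 0) and (9, -4) with Euclidean distance 5.0. For 6 points, brute-force pairwise comparison is shown above. For large n, the divide-and-conquer algorithm (sort by x, recurse on halves, check the dividing strip) achieves O(n log n).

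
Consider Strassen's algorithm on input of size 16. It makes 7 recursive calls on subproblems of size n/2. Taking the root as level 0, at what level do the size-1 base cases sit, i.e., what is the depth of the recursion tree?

For divide and conquer with division factor 2:

Problem sizes at each level:
Level 0: 16
Level 1: 8
Level 2: 4
Level 3: 2
Level 4: 1

The root is level 0 and the size-1 base case is level 4 (the tree spans levels 0 through 4, i.e. 5 levels counting the root), so the depth is the number of divisions: log_2(16) = 4

The recursion tree depth is log_2(16) = 4. At each level, the problem size is divided by 2, so it takes 4 divisions to reduce to a base case of size 1. The algorithm makes 7 recursive calls at each level.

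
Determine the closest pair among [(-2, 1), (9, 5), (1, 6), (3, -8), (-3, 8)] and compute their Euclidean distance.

Computing all pairwise distances among 5 points:

d((-2, 1), (9, 5)) = 11.7047
d((-2, 1), (1, 6)) = 5.831
d((-2, 1), (3, -8)) = 10.2956
d((-2, 1), (-3, 8)) = 7.0711
d((9, 5), (1, 6)) = 8.0623
d((9, 5), (3, -8)) = 14.3178
d((9, 5), (-3, 8)) = 12.3693
d((1, 6), (3, -8)) = 14.1421
d((1, 6), (-3, 8)) = 4.4721 <-- minimum
d((3, -8), (-3, 8)) = 17.088

Closest pair: (1, 6) and (-3, 8) with distance 4.4721

The closest pair is (1, 6) and (-3, 8) with Euclidean distance 4.4721. For 5 points, brute-force pairwise comparison is shown above. For large n, the divide-and-conquer algorithm (sort by x, recurse on halves, check the dividing strip) achieves O(n log n).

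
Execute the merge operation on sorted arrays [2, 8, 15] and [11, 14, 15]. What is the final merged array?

Merging process:

Compare 2 vs 11: take 2 from left. Merged: [2]
Compare 8 vs 11: take 8 from left. Merged: [2, 8]
Compare 15 vs 11: take 11 from right. Merged: [2, 8, 11]
Compare 15 vs 14: take 14 from right. Merged: [2, 8, 11, 14]
Compare 15 vs 15: take 15 from left. Merged: [2, 8, 11, 14, 15]
Append remaining from right: [15]. Merged: [2, 8, 11, 14, 15, 15]

Final merged array: [2, 8, 11, 14, 15, 15]
Total comparisons: 5

The merged array is [2, 8, 11, 14, 15, 15], requiring 5 comparisons. The merge step runs in O(n) time where n is the total number of elements.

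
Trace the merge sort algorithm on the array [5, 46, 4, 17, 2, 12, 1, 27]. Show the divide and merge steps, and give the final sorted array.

Merge sort trace:

Split: [5, 46, 4, 17, 2, 12, 1, 27] -> [5, 46, 4, 17] and [2, 12, 1, 27]
  Split: [5, 46, 4, 17] -> [5, 46] and [4, 17]
    Split: [5, 46] -> [5] and [46]
    Merge: [5] + [46] -> [5, 46]
    Split: [4, 17] -> [4] and [17]
    Merge: [4] + [17] -> [4, 17]
  Merge: [5, 46] + [4, 17] -> [4, 5, 17, 46]
  Split: [2, 12, 1, 27] -> [2, 12] and [1, 27]
    Split: [2, 12] -> [2] and [12]
    Merge: [2] + [12] -> [2, 12]
    Split: [1, 27] -> [1] and [27]
    Merge: [1] + [27] -> [1, 27]
  Merge: [2, 12] + [1, 27] -> [1, 2, 12, 27]
Merge: [4, 5, 17, 46] + [1, 2, 12, 27] -> [1, 2, 4, 5, 12, 17, 27, 46]

Final sorted array: [1, 2, 4, 5, 12, 17, 27, 46]

The merge sort proceeds by recursively splitting the array and merging sorted halves.
After all merges, the sorted array is [1, 2, 4, 5, 12, 17, 27, 46].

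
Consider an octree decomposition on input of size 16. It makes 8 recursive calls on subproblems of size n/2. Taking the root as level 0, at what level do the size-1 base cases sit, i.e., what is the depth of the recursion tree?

For divide and conquer with division factor 2:

Problem sizes at each level:
Level 0: 16
Level 1: 8
Level 2: 4
Level 3: 2
Level 4: 1

The root is level 0 and the size-1 base case is level 4 (the tree spans levels 0 through 4, i.e. 5 levels counting the root), so the depth is the number of divisions: log_2(16) = 4

The recursion tree depth is log_2(16) = 4. At each level, the problem size is divided by 2, so it takes 4 divisions to reduce to a base case of size 1. The algorithm makes 8 recursive calls at each level.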